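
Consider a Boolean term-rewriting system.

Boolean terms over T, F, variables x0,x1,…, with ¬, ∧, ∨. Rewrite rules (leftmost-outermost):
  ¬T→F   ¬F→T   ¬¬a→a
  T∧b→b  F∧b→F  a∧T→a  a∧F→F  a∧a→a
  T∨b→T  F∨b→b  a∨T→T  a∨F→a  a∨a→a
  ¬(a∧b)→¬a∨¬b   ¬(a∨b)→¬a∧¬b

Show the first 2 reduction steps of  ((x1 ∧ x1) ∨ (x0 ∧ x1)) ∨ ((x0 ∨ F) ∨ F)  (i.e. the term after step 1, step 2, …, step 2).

Answer: after 2 steps: (x1 ∨ (x0 ∧ x1)) ∨ (x0 ∨ F)

Derivation:
  start: ((x1 ∧ x1) ∨ (x0 ∧ x1)) ∨ ((x0 ∨ F) ∨ F)
  step 1: (x1 ∨ (x0 ∧ x1)) ∨ ((x0 ∨ F) ∨ F)
  step 2: (x1 ∨ (x0 ∧ x1)) ∨ (x0 ∨ F)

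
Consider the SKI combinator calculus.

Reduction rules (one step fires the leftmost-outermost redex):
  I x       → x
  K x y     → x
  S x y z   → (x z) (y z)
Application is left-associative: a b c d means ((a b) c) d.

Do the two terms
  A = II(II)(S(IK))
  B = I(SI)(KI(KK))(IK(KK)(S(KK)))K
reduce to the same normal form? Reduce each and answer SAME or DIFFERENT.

Term A:
  start: II(II)(S(IK))
  [1] I(II)(S(IK))
  [2] II(S(IK))
  [3] I(S(IK))
  [4] S(IK)
  [5] SK

Term B:
  start: I(SI)(KI(KK))(IK(KK)(S(KK)))K
  [1] SI(KI(KK))(IK(KK)(S(KK)))K
  [2] I(IK(KK)(S(KK)))(KI(KK)(IK(KK)(S(KK))))K
  [3] IK(KK)(S(KK))(KI(KK)(IK(KK)(S(KK))))K
  [4] K(KK)(S(KK))(KI(KK)(IK(KK)(S(KK))))K
  [5] KK(KI(KK)(IK(KK)(S(KK))))K
  [6] KK

Answer: DIFFERENT — A ⇓ SK, B ⇓ KK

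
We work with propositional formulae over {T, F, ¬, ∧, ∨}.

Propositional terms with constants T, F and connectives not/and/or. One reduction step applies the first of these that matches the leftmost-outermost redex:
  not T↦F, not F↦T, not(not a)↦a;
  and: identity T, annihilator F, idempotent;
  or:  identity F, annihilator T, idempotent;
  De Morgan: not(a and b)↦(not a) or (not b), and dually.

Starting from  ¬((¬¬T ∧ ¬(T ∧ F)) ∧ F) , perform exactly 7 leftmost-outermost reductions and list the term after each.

  start: ¬((¬¬T ∧ ¬(T ∧ F)) ∧ F)
  step 1: ¬(¬¬T ∧ ¬(T ∧ F)) ∨ ¬F
  step 2: (¬¬¬T ∨ ¬¬(T ∧ F)) ∨ ¬F
  step 3: (¬T ∨ ¬¬(T ∧ F)) ∨ ¬F
  step 4: (F ∨ ¬¬(T ∧ F)) ∨ ¬F
  step 5: ¬¬(T ∧ F) ∨ ¬F
  step 6: (T ∧ F) ∨ ¬F
  step 7: F ∨ ¬F

Answer: after 7 steps: F ∨ ¬F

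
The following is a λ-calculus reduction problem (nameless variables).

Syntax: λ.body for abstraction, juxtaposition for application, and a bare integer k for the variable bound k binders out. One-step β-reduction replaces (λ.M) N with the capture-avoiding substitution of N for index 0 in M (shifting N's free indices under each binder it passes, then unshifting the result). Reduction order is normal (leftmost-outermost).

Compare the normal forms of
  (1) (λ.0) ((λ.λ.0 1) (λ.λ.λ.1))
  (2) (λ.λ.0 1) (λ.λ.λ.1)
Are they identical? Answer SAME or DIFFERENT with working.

Answer: SAME — A ⇓ λ.0 (λ.λ.λ.1), B ⇓ λ.0 (λ.λ.λ.1)

Working:
Term A:
  start: (λ.0) ((λ.λ.0 1) (λ.λ.λ.1))
  [1] (λ.λ.0 1) (λ.λ.λ.1)
  [2] λ.0 (λ.λ.λ.1)

Term B:
  start: (λ.λ.0 1) (λ.λ.λ.1)
  [1] λ.0 (λ.λ.λ.1)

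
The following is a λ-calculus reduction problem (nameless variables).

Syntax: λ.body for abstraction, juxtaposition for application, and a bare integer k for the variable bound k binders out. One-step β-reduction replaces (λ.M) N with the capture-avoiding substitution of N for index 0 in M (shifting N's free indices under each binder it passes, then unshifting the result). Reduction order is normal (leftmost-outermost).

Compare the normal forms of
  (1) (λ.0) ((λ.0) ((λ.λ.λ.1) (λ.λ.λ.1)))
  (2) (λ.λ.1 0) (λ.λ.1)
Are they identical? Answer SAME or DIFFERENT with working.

Term A:
  start: (λ.0) ((λ.0) ((λ.λ.λ.1) (λ.λ.λ.1)))
  step 1: (λ.0) ((λ.λ.λ.1) (λ.λ.λ.1))
  step 2: (λ.λ.λ.1) (λ.λ.λ.1)
  step 3: λ.λ.1

Term B:
  start: (λ.λ.1 0) (λ.λ.1)
  step 1: λ.(λ.λ.1) 0
  step 2: λ.λ.1

Answer: SAME — A ⇓ λ.λ.1, B ⇓ λ.λ.1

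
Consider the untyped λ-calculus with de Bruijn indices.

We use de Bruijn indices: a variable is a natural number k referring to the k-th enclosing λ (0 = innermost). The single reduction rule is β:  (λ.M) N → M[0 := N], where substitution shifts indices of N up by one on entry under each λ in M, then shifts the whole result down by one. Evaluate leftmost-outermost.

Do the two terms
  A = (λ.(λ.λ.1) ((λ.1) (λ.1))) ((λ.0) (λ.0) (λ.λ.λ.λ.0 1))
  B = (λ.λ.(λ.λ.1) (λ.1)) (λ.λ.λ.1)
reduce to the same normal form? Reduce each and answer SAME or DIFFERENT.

Answer: DIFFERENT — A ⇓ λ.λ.λ.λ.λ.0 1, B ⇓ λ.λ.λ.2

Derivation:
Term A:
  start: (λ.(λ.λ.1) ((λ.1) (λ.1))) ((λ.0) (λ.0) (λ.λ.λ.λ.0 1))
  →1  (λ.λ.1) ((λ.(λ.0) (λ.0) (λ.λ.λ.λ.0 1)) (λ.(λ.0) (λ.0) (λ.λ.λ.λ.0 1)))
  →2  λ.(λ.(λ.0) (λ.0) (λ.λ.λ.λ.0 1)) (λ.(λ.0) (λ.0) (λ.λ.λ.λ.0 1))
  →3  λ.(λ.0) (λ.0) (λ.λ.λ.λ.0 1)
  →4  λ.(λ.0) (λ.λ.λ.λ.0 1)
  →5  λ.λ.λ.λ.λ.0 1

Term B:
  start: (λ.λ.(λ.λ.1) (λ.1)) (λ.λ.λ.1)
  →1  λ.(λ.λ.1) (λ.1)
  →2  λ.λ.λ.2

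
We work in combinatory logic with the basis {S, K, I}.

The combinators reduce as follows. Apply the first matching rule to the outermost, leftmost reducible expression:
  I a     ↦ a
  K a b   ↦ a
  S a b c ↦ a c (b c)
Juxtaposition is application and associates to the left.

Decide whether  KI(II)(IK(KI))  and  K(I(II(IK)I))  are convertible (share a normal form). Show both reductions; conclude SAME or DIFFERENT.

Answer: SAME — A ⇓ K(KI), B ⇓ K(KI)

Working:
Term A:
  start: KI(II)(IK(KI))
  [1] I(IK(KI))
  [2] IK(KI)
  [3] K(KI)

Term B:
  start: K(I(II(IK)I))
  [1] K(II(IK)I)
  [2] K(I(IK)I)
  [3] K(IKI)
  [4] K(KI)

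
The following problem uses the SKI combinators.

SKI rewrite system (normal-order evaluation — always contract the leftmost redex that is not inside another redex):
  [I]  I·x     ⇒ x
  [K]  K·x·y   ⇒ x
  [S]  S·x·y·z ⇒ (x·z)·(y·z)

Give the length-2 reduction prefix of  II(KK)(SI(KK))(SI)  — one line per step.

  start: II(KK)(SI(KK))(SI)
  step 1: I(KK)(SI(KK))(SI)
  step 2: KK(SI(KK))(SI)

Answer: after 2 steps: KK(SI(KK))(SI)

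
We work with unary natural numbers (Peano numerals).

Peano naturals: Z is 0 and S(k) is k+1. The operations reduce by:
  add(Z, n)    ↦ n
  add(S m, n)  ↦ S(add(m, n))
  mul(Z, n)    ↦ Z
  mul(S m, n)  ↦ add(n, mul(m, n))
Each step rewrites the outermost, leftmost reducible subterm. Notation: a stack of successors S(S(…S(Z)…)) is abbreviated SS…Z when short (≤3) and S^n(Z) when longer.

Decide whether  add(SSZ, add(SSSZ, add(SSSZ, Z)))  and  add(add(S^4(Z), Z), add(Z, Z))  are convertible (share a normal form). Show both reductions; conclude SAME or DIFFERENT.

Answer: DIFFERENT — A ⇓ S^8(Z), B ⇓ S^4(Z)

Derivation:
Term A:
  start: add(SSZ, add(SSSZ, add(SSSZ, Z)))
  [1] S(add(SZ, add(SSSZ, add(SSSZ, Z))))
  [2] S(S(add(Z, add(SSSZ, add(SSSZ, Z)))))
  [3] S(S(add(SSSZ, add(SSSZ, Z))))
  [4] S(S(S(add(SSZ, add(SSSZ, Z)))))
  [5] S(S(S(S(add(SZ, add(SSSZ, Z))))))
  [6] S(S(S(S(S(add(Z, add(SSSZ, Z)))))))
  [7] S(S(S(S(S(add(SSSZ, Z))))))
  [8] S(S(S(S(S(S(add(SSZ, Z)))))))
  [9] S(S(S(S(S(S(S(add(SZ, Z))))))))
  [10] S(S(S(S(S(S(S(S(add(Z, Z)))))))))
  [11] S^8(Z)

Term B:
  start: add(add(S^4(Z), Z), add(Z, Z))
  [1] add(S(add(SSSZ, Z)), add(Z, Z))
  [2] S(add(add(SSSZ, Z), add(Z, Z)))
  [3] S(add(S(add(SSZ, Z)), add(Z, Z)))
  [4] S(S(add(add(SSZ, Z), add(Z, Z))))
  [5] S(S(add(S(add(SZ, Z)), add(Z, Z))))
  [6] S(S(S(add(add(SZ, Z), add(Z, Z)))))
  [7] S(S(S(add(S(add(Z, Z)), add(Z, Z)))))
  [8] S(S(S(S(add(add(Z, Z), add(Z, Z))))))
  [9] S(S(S(S(add(Z, add(Z, Z))))))
  [10] S(S(S(S(add(Z, Z)))))
  [11] S^4(Z)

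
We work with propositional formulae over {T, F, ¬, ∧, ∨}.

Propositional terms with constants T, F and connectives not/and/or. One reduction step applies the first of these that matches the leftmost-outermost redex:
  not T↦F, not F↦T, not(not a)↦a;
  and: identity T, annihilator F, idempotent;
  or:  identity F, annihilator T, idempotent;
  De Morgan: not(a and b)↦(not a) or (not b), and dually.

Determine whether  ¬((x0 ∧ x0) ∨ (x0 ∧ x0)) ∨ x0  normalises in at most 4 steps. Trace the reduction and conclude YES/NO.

  start: ¬((x0 ∧ x0) ∨ (x0 ∧ x0)) ∨ x0
  [1] (¬(x0 ∧ x0) ∧ ¬(x0 ∧ x0)) ∨ x0
  [2] ¬(x0 ∧ x0) ∨ x0
  [3] (¬x0 ∨ ¬x0) ∨ x0
  [4] ¬x0 ∨ x0

Answer: YES — reaches normal form ¬x0 ∨ x0 in 4 ≤ 4 steps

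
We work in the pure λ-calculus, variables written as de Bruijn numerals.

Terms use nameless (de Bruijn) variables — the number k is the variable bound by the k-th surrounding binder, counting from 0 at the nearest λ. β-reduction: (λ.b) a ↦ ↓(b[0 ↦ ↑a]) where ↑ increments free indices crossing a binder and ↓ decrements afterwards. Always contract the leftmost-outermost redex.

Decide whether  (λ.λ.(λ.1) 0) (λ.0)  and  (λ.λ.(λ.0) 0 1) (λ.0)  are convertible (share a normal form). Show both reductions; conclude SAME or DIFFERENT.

Term A:
  start: (λ.λ.(λ.1) 0) (λ.0)
  step 1: λ.(λ.1) 0
  step 2: λ.0

Term B:
  start: (λ.λ.(λ.0) 0 1) (λ.0)
  step 1: λ.(λ.0) 0 (λ.0)
  step 2: λ.0 (λ.0)

Answer: DIFFERENT — A ⇓ λ.0, B ⇓ λ.0 (λ.0)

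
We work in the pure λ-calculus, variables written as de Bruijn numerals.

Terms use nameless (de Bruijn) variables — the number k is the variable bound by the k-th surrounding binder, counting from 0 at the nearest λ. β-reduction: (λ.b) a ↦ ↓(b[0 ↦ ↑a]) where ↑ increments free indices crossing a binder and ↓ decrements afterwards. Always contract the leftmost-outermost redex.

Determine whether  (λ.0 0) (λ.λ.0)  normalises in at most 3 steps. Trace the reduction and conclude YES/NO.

  start: (λ.0 0) (λ.λ.0)
  step 1: (λ.λ.0) (λ.λ.0)
  step 2: λ.0

Answer: YES — reaches normal form λ.0 in 2 ≤ 3 steps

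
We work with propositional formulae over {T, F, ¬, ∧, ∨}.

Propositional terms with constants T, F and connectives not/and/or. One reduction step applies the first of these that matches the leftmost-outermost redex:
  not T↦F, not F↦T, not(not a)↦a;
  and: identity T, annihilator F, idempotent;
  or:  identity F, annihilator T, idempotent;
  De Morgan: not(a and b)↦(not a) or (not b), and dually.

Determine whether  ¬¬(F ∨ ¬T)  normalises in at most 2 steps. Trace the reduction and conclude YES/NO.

  start: ¬¬(F ∨ ¬T)
  [1] F ∨ ¬T
  [2] ¬T

Answer: NO — after 2 steps the term is ¬T, not yet normal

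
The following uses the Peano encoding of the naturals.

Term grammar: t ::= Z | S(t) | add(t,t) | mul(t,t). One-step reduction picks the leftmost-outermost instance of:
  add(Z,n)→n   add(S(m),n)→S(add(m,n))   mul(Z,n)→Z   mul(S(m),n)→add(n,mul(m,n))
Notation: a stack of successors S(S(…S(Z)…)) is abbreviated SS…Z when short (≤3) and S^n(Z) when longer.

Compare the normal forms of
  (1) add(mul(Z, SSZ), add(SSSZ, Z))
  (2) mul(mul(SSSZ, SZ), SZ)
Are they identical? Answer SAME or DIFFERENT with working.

Term A:
  start: add(mul(Z, SSZ), add(SSSZ, Z))
  →1  add(Z, add(SSSZ, Z))
  →2  add(SSSZ, Z)
  →3  S(add(SSZ, Z))
  →4  S(S(add(SZ, Z)))
  →5  S(S(S(add(Z, Z))))
  →6  SSSZ

Term B:
  start: mul(mul(SSSZ, SZ), SZ)
  →1  mul(add(SZ, mul(SSZ, SZ)), SZ)
  →2  mul(S(add(Z, mul(SSZ, SZ))), SZ)
  →3  add(SZ, mul(add(Z, mul(SSZ, SZ)), SZ))
  →4  S(add(Z, mul(add(Z, mul(SSZ, SZ)), SZ)))
  →5  S(mul(add(Z, mul(SSZ, SZ)), SZ))
  →6  S(mul(mul(SSZ, SZ), SZ))
  →7  S(mul(add(SZ, mul(SZ, SZ)), SZ))
  →8  S(mul(S(add(Z, mul(SZ, SZ))), SZ))
  →9  S(add(SZ, mul(add(Z, mul(SZ, SZ)), SZ)))
  →10  S(S(add(Z, mul(add(Z, mul(SZ, SZ)), SZ))))
  →11  S(S(mul(add(Z, mul(SZ, SZ)), SZ)))
  →12  S(S(mul(mul(SZ, SZ), SZ)))
  →13  S(S(mul(add(SZ, mul(Z, SZ)), SZ)))
  →14  S(S(mul(S(add(Z, mul(Z, SZ))), SZ)))
  →15  S(S(add(SZ, mul(add(Z, mul(Z, SZ)), SZ))))
  →16  S(S(S(add(Z, mul(add(Z, mul(Z, SZ)), SZ)))))
  →17  S(S(S(mul(add(Z, mul(Z, SZ)), SZ))))
  →18  S(S(S(mul(mul(Z, SZ), SZ))))
  →19  S(S(S(mul(Z, SZ))))
  →20  SSSZ

Answer: SAME — A ⇓ SSSZ, B ⇓ SSSZ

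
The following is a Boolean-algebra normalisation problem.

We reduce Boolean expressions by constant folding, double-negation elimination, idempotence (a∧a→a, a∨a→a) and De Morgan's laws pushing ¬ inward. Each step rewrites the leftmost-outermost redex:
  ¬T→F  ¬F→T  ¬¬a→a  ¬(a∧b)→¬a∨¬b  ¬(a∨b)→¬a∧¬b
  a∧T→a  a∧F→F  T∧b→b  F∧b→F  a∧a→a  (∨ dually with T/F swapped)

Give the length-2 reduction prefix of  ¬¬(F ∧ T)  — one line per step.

Answer: after 2 steps: F

Reduction:
  start: ¬¬(F ∧ T)
  →1  F ∧ T
  →2  F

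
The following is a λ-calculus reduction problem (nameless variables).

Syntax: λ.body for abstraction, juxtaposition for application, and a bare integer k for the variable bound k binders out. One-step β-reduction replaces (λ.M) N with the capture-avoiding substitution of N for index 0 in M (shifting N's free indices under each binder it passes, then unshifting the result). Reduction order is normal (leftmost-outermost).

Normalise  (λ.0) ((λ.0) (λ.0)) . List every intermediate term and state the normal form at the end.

  start: (λ.0) ((λ.0) (λ.0))
  →1  (λ.0) (λ.0)
  →2  λ.0

Answer: normal form = λ.0  (in 2 steps)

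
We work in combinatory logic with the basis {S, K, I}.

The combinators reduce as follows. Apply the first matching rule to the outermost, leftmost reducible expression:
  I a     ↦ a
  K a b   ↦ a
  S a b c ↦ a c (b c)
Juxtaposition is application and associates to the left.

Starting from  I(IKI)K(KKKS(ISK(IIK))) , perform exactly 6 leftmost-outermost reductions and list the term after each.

Answer: after 6 steps: S

Derivation:
  start: I(IKI)K(KKKS(ISK(IIK)))
  step 1: IKIK(KKKS(ISK(IIK)))
  step 2: KIK(KKKS(ISK(IIK)))
  step 3: I(KKKS(ISK(IIK)))
  step 4: KKKS(ISK(IIK))
  step 5: KS(ISK(IIK))
  step 6: S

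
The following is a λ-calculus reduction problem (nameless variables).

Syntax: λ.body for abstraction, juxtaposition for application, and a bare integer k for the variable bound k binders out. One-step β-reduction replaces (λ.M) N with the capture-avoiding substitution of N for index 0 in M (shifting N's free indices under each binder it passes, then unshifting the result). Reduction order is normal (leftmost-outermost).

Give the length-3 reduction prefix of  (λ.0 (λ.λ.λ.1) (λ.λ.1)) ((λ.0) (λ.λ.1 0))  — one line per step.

Answer: after 3 steps: (λ.(λ.λ.λ.1) 0) (λ.λ.1)

Derivation:
  start: (λ.0 (λ.λ.λ.1) (λ.λ.1)) ((λ.0) (λ.λ.1 0))
  step 1: (λ.0) (λ.λ.1 0) (λ.λ.λ.1) (λ.λ.1)
  step 2: (λ.λ.1 0) (λ.λ.λ.1) (λ.λ.1)
  step 3: (λ.(λ.λ.λ.1) 0) (λ.λ.1)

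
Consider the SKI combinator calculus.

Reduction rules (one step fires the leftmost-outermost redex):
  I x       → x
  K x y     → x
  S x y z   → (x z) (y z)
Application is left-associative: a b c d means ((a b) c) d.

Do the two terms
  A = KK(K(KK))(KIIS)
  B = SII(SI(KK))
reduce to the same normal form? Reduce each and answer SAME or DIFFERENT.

Answer: DIFFERENT — A ⇓ KS, B ⇓ KK

Working:
Term A:
  start: KK(K(KK))(KIIS)
  [1] K(KIIS)
  [2] K(IS)
  [3] KS

Term B:
  start: SII(SI(KK))
  [1] I(SI(KK))(I(SI(KK)))
  [2] SI(KK)(I(SI(KK)))
  [3] I(I(SI(KK)))(KK(I(SI(KK))))
  [4] I(SI(KK))(KK(I(SI(KK))))
  [5] SI(KK)(KK(I(SI(KK))))
  [6] I(KK(I(SI(KK))))(KK(KK(I(SI(KK)))))
  [7] KK(I(SI(KK)))(KK(KK(I(SI(KK)))))
  [8] K(KK(KK(I(SI(KK)))))
  [9] KK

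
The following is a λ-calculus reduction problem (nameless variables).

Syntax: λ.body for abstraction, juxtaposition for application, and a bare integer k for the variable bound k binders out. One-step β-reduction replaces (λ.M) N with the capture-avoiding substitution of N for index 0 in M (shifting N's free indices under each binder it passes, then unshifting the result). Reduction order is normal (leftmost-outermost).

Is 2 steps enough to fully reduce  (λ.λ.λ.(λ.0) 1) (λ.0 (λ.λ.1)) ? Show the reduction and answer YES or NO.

  start: (λ.λ.λ.(λ.0) 1) (λ.0 (λ.λ.1))
  step 1: λ.λ.(λ.0) 1
  step 2: λ.λ.1

Answer: YES — reaches normal form λ.λ.1 in 2 ≤ 2 steps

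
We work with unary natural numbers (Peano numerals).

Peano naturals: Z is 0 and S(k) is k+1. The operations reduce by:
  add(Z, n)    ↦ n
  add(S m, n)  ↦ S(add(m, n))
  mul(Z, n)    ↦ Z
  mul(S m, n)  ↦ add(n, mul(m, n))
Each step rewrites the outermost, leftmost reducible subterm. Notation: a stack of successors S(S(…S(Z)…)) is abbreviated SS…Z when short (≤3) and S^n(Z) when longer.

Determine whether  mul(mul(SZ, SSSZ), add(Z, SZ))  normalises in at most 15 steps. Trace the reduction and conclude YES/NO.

Answer: NO — after 15 steps the term is S(S(S(add(Z, mul(add(Z, mul(Z, SSSZ)), add(Z, SZ)))))), not yet normal

Reduction:
  start: mul(mul(SZ, SSSZ), add(Z, SZ))
  →1  mul(add(SSSZ, mul(Z, SSSZ)), add(Z, SZ))
  →2  mul(S(add(SSZ, mul(Z, SSSZ))), add(Z, SZ))
  →3  add(add(Z, SZ), mul(add(SSZ, mul(Z, SSSZ)), add(Z, SZ)))
  →4  add(SZ, mul(add(SSZ, mul(Z, SSSZ)), add(Z, SZ)))
  →5  S(add(Z, mul(add(SSZ, mul(Z, SSSZ)), add(Z, SZ))))
  →6  S(mul(add(SSZ, mul(Z, SSSZ)), add(Z, SZ)))
  →7  S(mul(S(add(SZ, mul(Z, SSSZ))), add(Z, SZ)))
  →8  S(add(add(Z, SZ), mul(add(SZ, mul(Z, SSSZ)), add(Z, SZ))))
  →9  S(add(SZ, mul(add(SZ, mul(Z, SSSZ)), add(Z, SZ))))
  →10  S(S(add(Z, mul(add(SZ, mul(Z, SSSZ)), add(Z, SZ)))))
  →11  S(S(mul(add(SZ, mul(Z, SSSZ)), add(Z, SZ))))
  →12  S(S(mul(S(add(Z, mul(Z, SSSZ))), add(Z, SZ))))
  →13  S(S(add(add(Z, SZ), mul(add(Z, mul(Z, SSSZ)), add(Z, SZ)))))
  →14  S(S(add(SZ, mul(add(Z, mul(Z, SSSZ)), add(Z, SZ)))))
  →15  S(S(S(add(Z, mul(add(Z, mul(Z, SSSZ)), add(Z, SZ))))))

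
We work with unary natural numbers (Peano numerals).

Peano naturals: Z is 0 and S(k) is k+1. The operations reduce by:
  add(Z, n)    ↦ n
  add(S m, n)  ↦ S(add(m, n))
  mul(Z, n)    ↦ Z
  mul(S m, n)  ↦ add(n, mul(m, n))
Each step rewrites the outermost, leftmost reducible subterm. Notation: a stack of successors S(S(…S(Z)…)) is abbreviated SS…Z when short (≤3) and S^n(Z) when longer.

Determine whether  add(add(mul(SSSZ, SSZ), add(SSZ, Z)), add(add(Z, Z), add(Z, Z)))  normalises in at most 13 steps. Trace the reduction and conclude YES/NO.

Answer: NO — after 13 steps the term is S(S(S(add(add(S(add(Z, mul(SZ, SSZ))), add(SSZ, Z)), add(add(Z, Z), add(Z, Z)))))), not yet normal

Reduction:
  start: add(add(mul(SSSZ, SSZ), add(SSZ, Z)), add(add(Z, Z), add(Z, Z)))
  [1] add(add(add(SSZ, mul(SSZ, SSZ)), add(SSZ, Z)), add(add(Z, Z), add(Z, Z)))
  [2] add(add(S(add(SZ, mul(SSZ, SSZ))), add(SSZ, Z)), add(add(Z, Z), add(Z, Z)))
  [3] add(S(add(add(SZ, mul(SSZ, SSZ)), add(SSZ, Z))), add(add(Z, Z), add(Z, Z)))
  [4] S(add(add(add(SZ, mul(SSZ, SSZ)), add(SSZ, Z)), add(add(Z, Z), add(Z, Z))))
  [5] S(add(add(S(add(Z, mul(SSZ, SSZ))), add(SSZ, Z)), add(add(Z, Z), add(Z, Z))))
  [6] S(add(S(add(add(Z, mul(SSZ, SSZ)), add(SSZ, Z))), add(add(Z, Z), add(Z, Z))))
  [7] S(S(add(add(add(Z, mul(SSZ, SSZ)), add(SSZ, Z)), add(add(Z, Z), add(Z, Z)))))
  [8] S(S(add(add(mul(SSZ, SSZ), add(SSZ, Z)), add(add(Z, Z), add(Z, Z)))))
  [9] S(S(add(add(add(SSZ, mul(SZ, SSZ)), add(SSZ, Z)), add(add(Z, Z), add(Z, Z)))))
  [10] S(S(add(add(S(add(SZ, mul(SZ, SSZ))), add(SSZ, Z)), add(add(Z, Z), add(Z, Z)))))
  [11] S(S(add(S(add(add(SZ, mul(SZ, SSZ)), add(SSZ, Z))), add(add(Z, Z), add(Z, Z)))))
  [12] S(S(S(add(add(add(SZ, mul(SZ, SSZ)), add(SSZ, Z)), add(add(Z, Z), add(Z, Z))))))
  [13] S(S(S(add(add(S(add(Z, mul(SZ, SSZ))), add(SSZ, Z)), add(add(Z, Z), add(Z, Z))))))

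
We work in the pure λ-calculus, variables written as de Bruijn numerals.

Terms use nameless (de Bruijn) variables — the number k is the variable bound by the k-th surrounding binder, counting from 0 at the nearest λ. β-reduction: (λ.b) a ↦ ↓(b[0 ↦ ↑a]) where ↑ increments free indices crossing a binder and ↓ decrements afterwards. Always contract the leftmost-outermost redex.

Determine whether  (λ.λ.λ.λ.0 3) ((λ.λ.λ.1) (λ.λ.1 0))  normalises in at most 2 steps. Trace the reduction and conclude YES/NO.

Answer: YES — reaches normal form λ.λ.λ.0 (λ.λ.1) in 2 ≤ 2 steps

Reduction:
  start: (λ.λ.λ.λ.0 3) ((λ.λ.λ.1) (λ.λ.1 0))
  [1] λ.λ.λ.0 ((λ.λ.λ.1) (λ.λ.1 0))
  [2] λ.λ.λ.0 (λ.λ.1)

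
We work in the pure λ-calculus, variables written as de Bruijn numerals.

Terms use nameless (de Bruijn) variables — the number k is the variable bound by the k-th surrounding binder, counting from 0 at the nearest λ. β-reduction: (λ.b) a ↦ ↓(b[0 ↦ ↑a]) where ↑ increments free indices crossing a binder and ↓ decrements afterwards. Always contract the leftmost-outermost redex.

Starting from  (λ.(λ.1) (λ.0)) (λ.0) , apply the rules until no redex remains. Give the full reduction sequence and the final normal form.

  start: (λ.(λ.1) (λ.0)) (λ.0)
  step 1: (λ.λ.0) (λ.0)
  step 2: λ.0

Answer: normal form = λ.0  (in 2 steps)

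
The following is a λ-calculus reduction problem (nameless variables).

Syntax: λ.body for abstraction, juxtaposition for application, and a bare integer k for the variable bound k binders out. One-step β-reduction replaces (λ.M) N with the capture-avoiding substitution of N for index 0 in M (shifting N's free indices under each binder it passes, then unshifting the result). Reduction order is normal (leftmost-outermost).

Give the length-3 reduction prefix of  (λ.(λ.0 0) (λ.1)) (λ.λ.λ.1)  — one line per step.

Answer: after 3 steps: λ.λ.λ.1

Derivation:
  start: (λ.(λ.0 0) (λ.1)) (λ.λ.λ.1)
  [1] (λ.0 0) (λ.λ.λ.λ.1)
  [2] (λ.λ.λ.λ.1) (λ.λ.λ.λ.1)
  [3] λ.λ.λ.1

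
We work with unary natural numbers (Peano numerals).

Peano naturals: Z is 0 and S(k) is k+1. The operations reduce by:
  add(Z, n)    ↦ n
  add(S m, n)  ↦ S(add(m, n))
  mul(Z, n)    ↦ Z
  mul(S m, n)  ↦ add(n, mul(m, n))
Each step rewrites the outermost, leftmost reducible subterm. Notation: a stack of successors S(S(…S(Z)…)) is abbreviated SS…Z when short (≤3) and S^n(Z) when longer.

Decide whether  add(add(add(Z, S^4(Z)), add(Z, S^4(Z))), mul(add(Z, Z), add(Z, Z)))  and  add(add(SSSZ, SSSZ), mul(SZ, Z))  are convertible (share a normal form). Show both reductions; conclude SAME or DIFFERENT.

Term A:
  start: add(add(add(Z, S^4(Z)), add(Z, S^4(Z))), mul(add(Z, Z), add(Z, Z)))
  [1] add(add(S^4(Z), add(Z, S^4(Z))), mul(add(Z, Z), add(Z, Z)))
  [2] add(S(add(SSSZ, add(Z, S^4(Z)))), mul(add(Z, Z), add(Z, Z)))
  [3] S(add(add(SSSZ, add(Z, S^4(Z))), mul(add(Z, Z), add(Z, Z))))
  [4] S(add(S(add(SSZ, add(Z, S^4(Z)))), mul(add(Z, Z), add(Z, Z))))
  [5] S(S(add(add(SSZ, add(Z, S^4(Z))), mul(add(Z, Z), add(Z, Z)))))
  [6] S(S(add(S(add(SZ, add(Z, S^4(Z)))), mul(add(Z, Z), add(Z, Z)))))
  [7] S(S(S(add(add(SZ, add(Z, S^4(Z))), mul(add(Z, Z), add(Z, Z))))))
  [8] S(S(S(add(S(add(Z, add(Z, S^4(Z)))), mul(add(Z, Z), add(Z, Z))))))
  [9] S(S(S(S(add(add(Z, add(Z, S^4(Z))), mul(add(Z, Z), add(Z, Z)))))))
  [10] S(S(S(S(add(add(Z, S^4(Z)), mul(add(Z, Z), add(Z, Z)))))))
  [11] S(S(S(S(add(S^4(Z), mul(add(Z, Z), add(Z, Z)))))))
  [12] S(S(S(S(S(add(SSSZ, mul(add(Z, Z), add(Z, Z))))))))
  [13] S(S(S(S(S(S(add(SSZ, mul(add(Z, Z), add(Z, Z)))))))))
  [14] S(S(S(S(S(S(S(add(SZ, mul(add(Z, Z), add(Z, Z))))))))))
  [15] S(S(S(S(S(S(S(S(add(Z, mul(add(Z, Z), add(Z, Z)))))))))))
  [16] S(S(S(S(S(S(S(S(mul(add(Z, Z), add(Z, Z))))))))))
  [17] S(S(S(S(S(S(S(S(mul(Z, add(Z, Z))))))))))
  [18] S^8(Z)

Term B:
  start: add(add(SSSZ, SSSZ), mul(SZ, Z))
  [1] add(S(add(SSZ, SSSZ)), mul(SZ, Z))
  [2] S(add(add(SSZ, SSSZ), mul(SZ, Z)))
  [3] S(add(S(add(SZ, SSSZ)), mul(SZ, Z)))
  [4] S(S(add(add(SZ, SSSZ), mul(SZ, Z))))
  [5] S(S(add(S(add(Z, SSSZ)), mul(SZ, Z))))
  [6] S(S(S(add(add(Z, SSSZ), mul(SZ, Z)))))
  [7] S(S(S(add(SSSZ, mul(SZ, Z)))))
  [8] S(S(S(S(add(SSZ, mul(SZ, Z))))))
  [9] S(S(S(S(S(add(SZ, mul(SZ, Z)))))))
  [10] S(S(S(S(S(S(add(Z, mul(SZ, Z))))))))
  [11] S(S(S(S(S(S(mul(SZ, Z)))))))
  [12] S(S(S(S(S(S(add(Z, mul(Z, Z))))))))
  [13] S(S(S(S(S(S(mul(Z, Z)))))))
  [14] S^6(Z)

Answer: DIFFERENT — A ⇓ S^8(Z), B ⇓ S^6(Z)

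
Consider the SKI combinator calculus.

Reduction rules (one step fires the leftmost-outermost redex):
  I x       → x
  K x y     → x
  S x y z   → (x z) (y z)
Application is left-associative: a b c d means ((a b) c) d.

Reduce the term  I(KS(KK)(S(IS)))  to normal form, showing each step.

  start: I(KS(KK)(S(IS)))
  [1] KS(KK)(S(IS))
  [2] S(S(IS))
  [3] S(SS)

Answer: normal form = S(SS)  (in 3 steps)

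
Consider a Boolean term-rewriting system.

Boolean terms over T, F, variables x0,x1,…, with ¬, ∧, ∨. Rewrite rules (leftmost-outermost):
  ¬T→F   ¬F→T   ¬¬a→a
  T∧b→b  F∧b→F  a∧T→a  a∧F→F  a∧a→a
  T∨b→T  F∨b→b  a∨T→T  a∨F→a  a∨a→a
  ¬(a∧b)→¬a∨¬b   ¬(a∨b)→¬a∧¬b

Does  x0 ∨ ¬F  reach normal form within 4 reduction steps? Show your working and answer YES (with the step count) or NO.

Answer: YES — reaches normal form T in 2 ≤ 4 steps

Derivation:
  start: x0 ∨ ¬F
  →1  x0 ∨ T
  →2  T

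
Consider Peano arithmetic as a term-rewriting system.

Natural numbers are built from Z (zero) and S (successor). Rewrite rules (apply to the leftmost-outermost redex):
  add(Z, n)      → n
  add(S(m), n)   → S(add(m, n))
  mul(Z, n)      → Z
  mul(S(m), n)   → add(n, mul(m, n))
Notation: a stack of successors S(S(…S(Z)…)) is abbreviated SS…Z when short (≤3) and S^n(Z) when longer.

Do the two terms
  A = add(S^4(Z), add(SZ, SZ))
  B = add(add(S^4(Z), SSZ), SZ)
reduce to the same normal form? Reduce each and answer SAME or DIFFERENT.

Term A:
  start: add(S^4(Z), add(SZ, SZ))
  →1  S(add(SSSZ, add(SZ, SZ)))
  →2  S(S(add(SSZ, add(SZ, SZ))))
  →3  S(S(S(add(SZ, add(SZ, SZ)))))
  →4  S(S(S(S(add(Z, add(SZ, SZ))))))
  →5  S(S(S(S(add(SZ, SZ)))))
  →6  S(S(S(S(S(add(Z, SZ))))))
  →7  S^6(Z)

Term B:
  start: add(add(S^4(Z), SSZ), SZ)
  →1  add(S(add(SSSZ, SSZ)), SZ)
  →2  S(add(add(SSSZ, SSZ), SZ))
  →3  S(add(S(add(SSZ, SSZ)), SZ))
  →4  S(S(add(add(SSZ, SSZ), SZ)))
  →5  S(S(add(S(add(SZ, SSZ)), SZ)))
  →6  S(S(S(add(add(SZ, SSZ), SZ))))
  →7  S(S(S(add(S(add(Z, SSZ)), SZ))))
  →8  S(S(S(S(add(add(Z, SSZ), SZ)))))
  →9  S(S(S(S(add(SSZ, SZ)))))
  →10  S(S(S(S(S(add(SZ, SZ))))))
  →11  S(S(S(S(S(S(add(Z, SZ)))))))
  →12  S^7(Z)

Answer: DIFFERENT — A ⇓ S^6(Z), B ⇓ S^7(Z)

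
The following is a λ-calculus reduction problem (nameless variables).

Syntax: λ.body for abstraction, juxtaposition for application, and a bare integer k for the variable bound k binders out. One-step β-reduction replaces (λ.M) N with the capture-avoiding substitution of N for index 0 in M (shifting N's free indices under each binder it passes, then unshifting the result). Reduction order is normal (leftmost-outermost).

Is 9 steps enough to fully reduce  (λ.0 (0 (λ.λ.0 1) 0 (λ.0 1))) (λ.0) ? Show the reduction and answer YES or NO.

Answer: YES — reaches normal form λ.0 in 7 ≤ 9 steps

Reduction:
  start: (λ.0 (0 (λ.λ.0 1) 0 (λ.0 1))) (λ.0)
  →1  (λ.0) ((λ.0) (λ.λ.0 1) (λ.0) (λ.0 (λ.0)))
  →2  (λ.0) (λ.λ.0 1) (λ.0) (λ.0 (λ.0))
  →3  (λ.λ.0 1) (λ.0) (λ.0 (λ.0))
  →4  (λ.0 (λ.0)) (λ.0 (λ.0))
  →5  (λ.0 (λ.0)) (λ.0)
  →6  (λ.0) (λ.0)
  →7  λ.0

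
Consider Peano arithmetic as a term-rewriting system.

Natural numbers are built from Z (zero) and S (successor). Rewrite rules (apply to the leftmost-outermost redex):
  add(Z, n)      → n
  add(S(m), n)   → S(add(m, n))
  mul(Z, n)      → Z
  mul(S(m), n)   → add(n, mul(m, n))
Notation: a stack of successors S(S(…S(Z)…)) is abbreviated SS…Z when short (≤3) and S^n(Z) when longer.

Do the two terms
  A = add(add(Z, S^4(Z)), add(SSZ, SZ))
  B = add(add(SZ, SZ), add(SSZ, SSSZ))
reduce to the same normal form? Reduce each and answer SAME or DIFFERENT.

Term A:
  start: add(add(Z, S^4(Z)), add(SSZ, SZ))
  →1  add(S^4(Z), add(SSZ, SZ))
  →2  S(add(SSSZ, add(SSZ, SZ)))
  →3  S(S(add(SSZ, add(SSZ, SZ))))
  →4  S(S(S(add(SZ, add(SSZ, SZ)))))
  →5  S(S(S(S(add(Z, add(SSZ, SZ))))))
  →6  S(S(S(S(add(SSZ, SZ)))))
  →7  S(S(S(S(S(add(SZ, SZ))))))
  →8  S(S(S(S(S(S(add(Z, SZ)))))))
  →9  S^7(Z)

Term B:
  start: add(add(SZ, SZ), add(SSZ, SSSZ))
  →1  add(S(add(Z, SZ)), add(SSZ, SSSZ))
  →2  S(add(add(Z, SZ), add(SSZ, SSSZ)))
  →3  S(add(SZ, add(SSZ, SSSZ)))
  →4  S(S(add(Z, add(SSZ, SSSZ))))
  →5  S(S(add(SSZ, SSSZ)))
  →6  S(S(S(add(SZ, SSSZ))))
  →7  S(S(S(S(add(Z, SSSZ)))))
  →8  S^7(Z)

Answer: SAME — A ⇓ S^7(Z), B ⇓ S^7(Z)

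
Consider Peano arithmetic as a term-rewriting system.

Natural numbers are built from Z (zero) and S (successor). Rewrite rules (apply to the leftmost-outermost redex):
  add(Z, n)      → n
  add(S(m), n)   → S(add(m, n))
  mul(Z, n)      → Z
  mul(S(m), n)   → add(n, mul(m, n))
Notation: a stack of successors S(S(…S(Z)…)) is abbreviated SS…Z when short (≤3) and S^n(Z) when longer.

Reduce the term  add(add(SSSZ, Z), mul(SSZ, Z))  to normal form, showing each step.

Answer: normal form = SSSZ  (in 13 steps)

Working:
  start: add(add(SSSZ, Z), mul(SSZ, Z))
  [1] add(S(add(SSZ, Z)), mul(SSZ, Z))
  [2] S(add(add(SSZ, Z), mul(SSZ, Z)))
  [3] S(add(S(add(SZ, Z)), mul(SSZ, Z)))
  [4] S(S(add(add(SZ, Z), mul(SSZ, Z))))
  [5] S(S(add(S(add(Z, Z)), mul(SSZ, Z))))
  [6] S(S(S(add(add(Z, Z), mul(SSZ, Z)))))
  [7] S(S(S(add(Z, mul(SSZ, Z)))))
  [8] S(S(S(mul(SSZ, Z))))
  [9] S(S(S(add(Z, mul(SZ, Z)))))
  [10] S(S(S(mul(SZ, Z))))
  [11] S(S(S(add(Z, mul(Z, Z)))))
  [12] S(S(S(mul(Z, Z))))
  [13] SSSZ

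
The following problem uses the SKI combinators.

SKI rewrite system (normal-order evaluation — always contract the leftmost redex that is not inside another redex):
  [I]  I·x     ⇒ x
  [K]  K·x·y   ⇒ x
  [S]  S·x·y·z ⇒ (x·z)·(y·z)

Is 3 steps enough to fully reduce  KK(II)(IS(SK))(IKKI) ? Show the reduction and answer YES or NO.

Answer: YES — reaches normal form S(SK) in 3 ≤ 3 steps

Derivation:
  start: KK(II)(IS(SK))(IKKI)
  [1] K(IS(SK))(IKKI)
  [2] IS(SK)
  [3] S(SK)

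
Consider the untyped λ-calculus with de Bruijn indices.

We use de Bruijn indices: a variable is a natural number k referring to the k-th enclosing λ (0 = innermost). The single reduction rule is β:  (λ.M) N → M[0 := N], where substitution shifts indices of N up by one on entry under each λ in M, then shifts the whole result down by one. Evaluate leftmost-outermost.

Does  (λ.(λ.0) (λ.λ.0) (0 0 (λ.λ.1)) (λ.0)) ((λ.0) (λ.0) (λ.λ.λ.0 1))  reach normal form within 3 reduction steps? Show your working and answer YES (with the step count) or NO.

  start: (λ.(λ.0) (λ.λ.0) (0 0 (λ.λ.1)) (λ.0)) ((λ.0) (λ.0) (λ.λ.λ.0 1))
  →1  (λ.0) (λ.λ.0) ((λ.0) (λ.0) (λ.λ.λ.0 1) ((λ.0) (λ.0) (λ.λ.λ.0 1)) (λ.λ.1)) (λ.0)
  →2  (λ.λ.0) ((λ.0) (λ.0) (λ.λ.λ.0 1) ((λ.0) (λ.0) (λ.λ.λ.0 1)) (λ.λ.1)) (λ.0)
  →3  (λ.0) (λ.0)

Answer: NO — after 3 steps the term is (λ.0) (λ.0), not yet normal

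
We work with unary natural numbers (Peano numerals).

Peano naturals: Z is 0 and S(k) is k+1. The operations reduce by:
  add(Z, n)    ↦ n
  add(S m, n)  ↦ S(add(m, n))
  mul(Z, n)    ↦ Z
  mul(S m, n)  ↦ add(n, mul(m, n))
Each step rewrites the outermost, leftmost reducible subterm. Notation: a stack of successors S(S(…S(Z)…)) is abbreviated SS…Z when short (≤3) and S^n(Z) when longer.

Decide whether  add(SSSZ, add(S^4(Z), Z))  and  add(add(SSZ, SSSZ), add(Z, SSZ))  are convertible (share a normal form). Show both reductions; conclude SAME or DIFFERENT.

Term A:
  start: add(SSSZ, add(S^4(Z), Z))
  step 1: S(add(SSZ, add(S^4(Z), Z)))
  step 2: S(S(add(SZ, add(S^4(Z), Z))))
  step 3: S(S(S(add(Z, add(S^4(Z), Z)))))
  step 4: S(S(S(add(S^4(Z), Z))))
  step 5: S(S(S(S(add(SSSZ, Z)))))
  step 6: S(S(S(S(S(add(SSZ, Z))))))
  step 7: S(S(S(S(S(S(add(SZ, Z)))))))
  step 8: S(S(S(S(S(S(S(add(Z, Z))))))))
  step 9: S^7(Z)

Term B:
  start: add(add(SSZ, SSSZ), add(Z, SSZ))
  step 1: add(S(add(SZ, SSSZ)), add(Z, SSZ))
  step 2: S(add(add(SZ, SSSZ), add(Z, SSZ)))
  step 3: S(add(S(add(Z, SSSZ)), add(Z, SSZ)))
  step 4: S(S(add(add(Z, SSSZ), add(Z, SSZ))))
  step 5: S(S(add(SSSZ, add(Z, SSZ))))
  step 6: S(S(S(add(SSZ, add(Z, SSZ)))))
  step 7: S(S(S(S(add(SZ, add(Z, SSZ))))))
  step 8: S(S(S(S(S(add(Z, add(Z, SSZ)))))))
  step 9: S(S(S(S(S(add(Z, SSZ))))))
  step 10: S^7(Z)

Answer: SAME — A ⇓ S^7(Z), B ⇓ S^7(Z)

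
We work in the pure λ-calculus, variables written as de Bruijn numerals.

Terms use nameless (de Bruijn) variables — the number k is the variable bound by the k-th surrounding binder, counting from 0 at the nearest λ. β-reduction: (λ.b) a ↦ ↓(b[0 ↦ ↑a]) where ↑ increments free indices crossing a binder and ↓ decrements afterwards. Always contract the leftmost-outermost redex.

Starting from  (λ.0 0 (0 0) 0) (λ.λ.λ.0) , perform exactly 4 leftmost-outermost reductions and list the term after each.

  start: (λ.0 0 (0 0) 0) (λ.λ.λ.0)
  step 1: (λ.λ.λ.0) (λ.λ.λ.0) ((λ.λ.λ.0) (λ.λ.λ.0)) (λ.λ.λ.0)
  step 2: (λ.λ.0) ((λ.λ.λ.0) (λ.λ.λ.0)) (λ.λ.λ.0)
  step 3: (λ.0) (λ.λ.λ.0)
  step 4: λ.λ.λ.0

Answer: after 4 steps: λ.λ.λ.0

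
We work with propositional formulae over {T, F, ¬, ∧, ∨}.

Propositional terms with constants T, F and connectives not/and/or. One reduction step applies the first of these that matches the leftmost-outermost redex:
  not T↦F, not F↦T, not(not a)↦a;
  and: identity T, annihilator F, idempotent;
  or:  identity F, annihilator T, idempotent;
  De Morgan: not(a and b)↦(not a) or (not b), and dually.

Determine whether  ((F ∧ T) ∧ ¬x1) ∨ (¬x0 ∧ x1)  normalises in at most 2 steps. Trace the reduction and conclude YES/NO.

Answer: NO — after 2 steps the term is F ∨ (¬x0 ∧ x1), not yet normal

Derivation:
  start: ((F ∧ T) ∧ ¬x1) ∨ (¬x0 ∧ x1)
  [1] (F ∧ ¬x1) ∨ (¬x0 ∧ x1)
  [2] F ∨ (¬x0 ∧ x1)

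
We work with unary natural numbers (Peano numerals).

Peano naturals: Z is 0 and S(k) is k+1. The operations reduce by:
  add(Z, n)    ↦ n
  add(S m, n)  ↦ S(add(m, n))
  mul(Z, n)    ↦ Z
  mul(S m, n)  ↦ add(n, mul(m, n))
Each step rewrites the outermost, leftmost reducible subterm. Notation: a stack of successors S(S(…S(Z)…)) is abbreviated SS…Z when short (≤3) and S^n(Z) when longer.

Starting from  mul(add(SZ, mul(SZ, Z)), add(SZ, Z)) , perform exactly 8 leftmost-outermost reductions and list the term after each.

Answer: after 8 steps: S(mul(add(Z, mul(Z, Z)), add(SZ, Z)))

Working:
  start: mul(add(SZ, mul(SZ, Z)), add(SZ, Z))
  step 1: mul(S(add(Z, mul(SZ, Z))), add(SZ, Z))
  step 2: add(add(SZ, Z), mul(add(Z, mul(SZ, Z)), add(SZ, Z)))
  step 3: add(S(add(Z, Z)), mul(add(Z, mul(SZ, Z)), add(SZ, Z)))
  step 4: S(add(add(Z, Z), mul(add(Z, mul(SZ, Z)), add(SZ, Z))))
  step 5: S(add(Z, mul(add(Z, mul(SZ, Z)), add(SZ, Z))))
  step 6: S(mul(add(Z, mul(SZ, Z)), add(SZ, Z)))
  step 7: S(mul(mul(SZ, Z), add(SZ, Z)))
  step 8: S(mul(add(Z, mul(Z, Z)), add(SZ, Z)))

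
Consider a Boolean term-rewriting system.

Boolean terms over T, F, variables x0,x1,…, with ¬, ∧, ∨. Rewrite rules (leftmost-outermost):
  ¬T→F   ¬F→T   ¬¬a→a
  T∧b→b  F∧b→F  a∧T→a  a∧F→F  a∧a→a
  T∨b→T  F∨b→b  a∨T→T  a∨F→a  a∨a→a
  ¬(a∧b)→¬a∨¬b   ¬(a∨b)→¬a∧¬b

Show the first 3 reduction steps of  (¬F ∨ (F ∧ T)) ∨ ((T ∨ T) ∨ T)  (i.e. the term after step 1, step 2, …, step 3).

  start: (¬F ∨ (F ∧ T)) ∨ ((T ∨ T) ∨ T)
  [1] (T ∨ (F ∧ T)) ∨ ((T ∨ T) ∨ T)
  [2] T ∨ ((T ∨ T) ∨ T)
  [3] T

Answer: after 3 steps: T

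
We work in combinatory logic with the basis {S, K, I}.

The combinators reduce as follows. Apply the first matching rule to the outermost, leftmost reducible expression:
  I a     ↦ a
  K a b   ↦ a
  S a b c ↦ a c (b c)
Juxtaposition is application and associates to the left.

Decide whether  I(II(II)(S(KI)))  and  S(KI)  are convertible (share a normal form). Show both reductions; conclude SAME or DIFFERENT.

Answer: SAME — A ⇓ S(KI), B ⇓ S(KI)

Reduction:
Term A:
  start: I(II(II)(S(KI)))
  step 1: II(II)(S(KI))
  step 2: I(II)(S(KI))
  step 3: II(S(KI))
  step 4: I(S(KI))
  step 5: S(KI)

Term B:
  start: S(KI)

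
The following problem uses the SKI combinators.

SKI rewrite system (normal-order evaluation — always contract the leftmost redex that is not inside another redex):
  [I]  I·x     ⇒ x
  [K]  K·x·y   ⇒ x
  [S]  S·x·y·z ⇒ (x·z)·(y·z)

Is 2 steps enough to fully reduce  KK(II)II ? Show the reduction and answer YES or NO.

  start: KK(II)II
  →1  KII
  →2  I

Answer: YES — reaches normal form I in 2 ≤ 2 steps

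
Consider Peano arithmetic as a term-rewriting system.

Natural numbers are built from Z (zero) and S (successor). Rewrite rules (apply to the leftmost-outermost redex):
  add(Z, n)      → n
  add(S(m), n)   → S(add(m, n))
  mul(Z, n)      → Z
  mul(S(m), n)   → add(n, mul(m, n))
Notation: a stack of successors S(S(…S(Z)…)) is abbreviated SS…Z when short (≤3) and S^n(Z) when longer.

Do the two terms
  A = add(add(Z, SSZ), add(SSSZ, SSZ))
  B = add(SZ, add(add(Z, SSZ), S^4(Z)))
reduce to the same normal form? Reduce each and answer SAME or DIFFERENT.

Answer: SAME — A ⇓ S^7(Z), B ⇓ S^7(Z)

Derivation:
Term A:
  start: add(add(Z, SSZ), add(SSSZ, SSZ))
  →1  add(SSZ, add(SSSZ, SSZ))
  →2  S(add(SZ, add(SSSZ, SSZ)))
  →3  S(S(add(Z, add(SSSZ, SSZ))))
  →4  S(S(add(SSSZ, SSZ)))
  →5  S(S(S(add(SSZ, SSZ))))
  →6  S(S(S(S(add(SZ, SSZ)))))
  →7  S(S(S(S(S(add(Z, SSZ))))))
  →8  S^7(Z)

Term B:
  start: add(SZ, add(add(Z, SSZ), S^4(Z)))
  →1  S(add(Z, add(add(Z, SSZ), S^4(Z))))
  →2  S(add(add(Z, SSZ), S^4(Z)))
  →3  S(add(SSZ, S^4(Z)))
  →4  S(S(add(SZ, S^4(Z))))
  →5  S(S(S(add(Z, S^4(Z)))))
  →6  S^7(Z)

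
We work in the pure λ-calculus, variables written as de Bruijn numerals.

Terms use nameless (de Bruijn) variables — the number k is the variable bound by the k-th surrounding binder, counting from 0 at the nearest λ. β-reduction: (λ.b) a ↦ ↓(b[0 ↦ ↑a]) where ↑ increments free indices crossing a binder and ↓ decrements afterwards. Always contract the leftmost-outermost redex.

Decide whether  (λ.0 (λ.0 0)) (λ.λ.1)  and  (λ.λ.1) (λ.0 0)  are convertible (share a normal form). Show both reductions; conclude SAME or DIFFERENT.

Term A:
  start: (λ.0 (λ.0 0)) (λ.λ.1)
  step 1: (λ.λ.1) (λ.0 0)
  step 2: λ.λ.0 0

Term B:
  start: (λ.λ.1) (λ.0 0)
  step 1: λ.λ.0 0

Answer: SAME — A ⇓ λ.λ.0 0, B ⇓ λ.λ.0 0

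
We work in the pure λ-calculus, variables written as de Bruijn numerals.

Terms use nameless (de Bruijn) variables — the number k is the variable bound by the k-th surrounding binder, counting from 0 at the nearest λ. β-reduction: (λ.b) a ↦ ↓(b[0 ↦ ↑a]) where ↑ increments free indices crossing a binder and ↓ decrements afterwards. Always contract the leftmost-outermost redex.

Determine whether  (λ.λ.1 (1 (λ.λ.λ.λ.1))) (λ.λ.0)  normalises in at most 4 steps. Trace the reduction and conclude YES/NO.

  start: (λ.λ.1 (1 (λ.λ.λ.λ.1))) (λ.λ.0)
  step 1: λ.(λ.λ.0) ((λ.λ.0) (λ.λ.λ.λ.1))
  step 2: λ.λ.0

Answer: YES — reaches normal form λ.λ.0 in 2 ≤ 4 steps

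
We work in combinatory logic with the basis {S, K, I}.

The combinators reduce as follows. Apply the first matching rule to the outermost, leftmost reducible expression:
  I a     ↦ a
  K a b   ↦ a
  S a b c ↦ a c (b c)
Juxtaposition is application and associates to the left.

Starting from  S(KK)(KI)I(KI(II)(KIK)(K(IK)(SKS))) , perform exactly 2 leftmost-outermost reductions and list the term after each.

Answer: after 2 steps: K(KII)(KI(II)(KIK)(K(IK)(SKS)))

Working:
  start: S(KK)(KI)I(KI(II)(KIK)(K(IK)(SKS)))
  step 1: KKI(KII)(KI(II)(KIK)(K(IK)(SKS)))
  step 2: K(KII)(KI(II)(KIK)(K(IK)(SKS)))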